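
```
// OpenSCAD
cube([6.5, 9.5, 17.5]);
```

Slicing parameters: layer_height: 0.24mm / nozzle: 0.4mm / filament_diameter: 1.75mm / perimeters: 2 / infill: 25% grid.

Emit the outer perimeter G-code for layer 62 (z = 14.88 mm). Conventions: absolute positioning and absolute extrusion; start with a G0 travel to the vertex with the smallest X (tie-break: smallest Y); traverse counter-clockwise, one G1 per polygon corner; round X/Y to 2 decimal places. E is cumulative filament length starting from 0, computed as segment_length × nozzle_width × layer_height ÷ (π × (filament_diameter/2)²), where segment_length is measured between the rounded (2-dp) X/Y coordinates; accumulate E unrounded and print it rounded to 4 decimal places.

At z = 14.88 mm: the 6.5×9.5 cube contributes its full rectangle. The outline is a single polygon with 4 vertices. Extrusion per mm of travel: 0.4 × 0.24 / (π × 0.875²) = 0.039912. Accumulating E over each segment gives final E = 1.2772.

G0 X0.00 Y0.00 Z14.88
G1 X6.50 Y0.00 E0.2594
G1 X6.50 Y9.50 E0.6386
G1 X0.00 Y9.50 E0.8980
G1 X0.00 Y0.00 E1.2772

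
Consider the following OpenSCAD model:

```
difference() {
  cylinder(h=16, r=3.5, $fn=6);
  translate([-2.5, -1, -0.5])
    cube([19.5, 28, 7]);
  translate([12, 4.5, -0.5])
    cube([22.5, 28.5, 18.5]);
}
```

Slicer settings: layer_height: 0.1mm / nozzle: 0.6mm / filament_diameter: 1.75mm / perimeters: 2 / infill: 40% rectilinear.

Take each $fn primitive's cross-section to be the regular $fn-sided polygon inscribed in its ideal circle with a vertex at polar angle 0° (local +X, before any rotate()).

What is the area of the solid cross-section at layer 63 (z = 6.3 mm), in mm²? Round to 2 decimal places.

11.07 mm²

At z = 6.3 mm: the cylinder: section is a regular 6-gon, circumradius r=3.5 (area = (6/2)·3.500²·sin(360°/6) = 31.83 mm²); the 19.5×28 cube at (-2.5, -1) contributes its full rectangle (area 546.00 mm²); the cube at (12, 4.5) (footprint 22.5×28.5) is included at this height (area 641.25 mm²); Subtracting the remaining from the first: starting from the r=3.5 cylinder (31.83 mm²), the 19.5×28 cube at (-2.5, -1) partially overlaps it — only the 20.76 mm² overlap (of its 546.00 mm²) is removed, clipping the outline; the 22.5×28.5 cube at (12, 4.5) misses the remaining region (no effect) — area = 11.07 mm². Overall, the cross-section is a single solid region. Net area = 11.07 mm².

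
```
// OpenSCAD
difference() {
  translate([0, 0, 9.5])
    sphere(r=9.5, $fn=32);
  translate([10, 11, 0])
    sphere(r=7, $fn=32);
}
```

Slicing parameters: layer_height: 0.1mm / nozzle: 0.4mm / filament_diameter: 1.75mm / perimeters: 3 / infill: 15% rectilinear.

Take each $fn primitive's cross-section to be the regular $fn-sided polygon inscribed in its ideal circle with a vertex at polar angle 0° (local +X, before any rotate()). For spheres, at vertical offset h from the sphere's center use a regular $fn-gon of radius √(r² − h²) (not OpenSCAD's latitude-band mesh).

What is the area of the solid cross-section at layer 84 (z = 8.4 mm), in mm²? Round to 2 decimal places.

277.93 mm²

At z = 8.4 mm: the r=9.5 sphere slices to a regular 32-gon of circumradius 9.436 (√(r²−h²) with h=1.1 from center) (area = (32/2)·9.436²·sin(360°/32) = 277.93 mm²); the sphere at (10, 11) does not reach this height (|z−center|=8.400 > r=7); After the difference (first − rest): none of the subtracted shapes is present at this height, so the r=9.5 sphere is unchanged — area = 277.93 mm². Overall, the cross-section is a single solid region. Net area = 277.93 mm².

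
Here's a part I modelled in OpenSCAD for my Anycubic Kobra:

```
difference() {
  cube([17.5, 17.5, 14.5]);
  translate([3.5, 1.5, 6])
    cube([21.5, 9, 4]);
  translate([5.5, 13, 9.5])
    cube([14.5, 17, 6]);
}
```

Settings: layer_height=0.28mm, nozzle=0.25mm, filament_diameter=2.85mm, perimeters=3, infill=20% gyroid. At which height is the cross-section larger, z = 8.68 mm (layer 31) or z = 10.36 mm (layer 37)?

layer 37 (z = 10.36 mm)

Layer 31 (z = 8.68): the cube is present — its section is the full 17.5×17.5 rectangle (area 306.25 mm²); the 21.5×9 cube at (3.5, 1.5) contributes its full rectangle (area 193.50 mm²); the cube at (5.5, 13) is not intersected at this z (z outside [9.5, 15.5]); After the difference (first − rest): starting from the 17.5×17.5 cube (306.25 mm²), the 21.5×9 cube at (3.5, 1.5) partially overlaps it — only the 126.00 mm² overlap (of its 193.50 mm²) is removed, clipping the outline — area = 180.25 mm². So its area = 180.25 mm². Layer 37 (z = 10.36): the 17.5×17.5 cube contributes its full rectangle (area 306.25 mm²); the cube at (3.5, 1.5) does not reach this height (z outside [6, 10]); the cube at (5.5, 13) (footprint 14.5×17) is included at this height (area 246.50 mm²); Subtracting the remaining from the first: starting from the 17.5×17.5 cube (306.25 mm²), the 14.5×17 cube at (5.5, 13) partially overlaps it — only the 54.00 mm² overlap (of its 246.50 mm²) is removed, clipping the outline — area = 252.25 mm². So its area = 252.25 mm². Layer 37 is larger (252.25 vs 180.25 mm²).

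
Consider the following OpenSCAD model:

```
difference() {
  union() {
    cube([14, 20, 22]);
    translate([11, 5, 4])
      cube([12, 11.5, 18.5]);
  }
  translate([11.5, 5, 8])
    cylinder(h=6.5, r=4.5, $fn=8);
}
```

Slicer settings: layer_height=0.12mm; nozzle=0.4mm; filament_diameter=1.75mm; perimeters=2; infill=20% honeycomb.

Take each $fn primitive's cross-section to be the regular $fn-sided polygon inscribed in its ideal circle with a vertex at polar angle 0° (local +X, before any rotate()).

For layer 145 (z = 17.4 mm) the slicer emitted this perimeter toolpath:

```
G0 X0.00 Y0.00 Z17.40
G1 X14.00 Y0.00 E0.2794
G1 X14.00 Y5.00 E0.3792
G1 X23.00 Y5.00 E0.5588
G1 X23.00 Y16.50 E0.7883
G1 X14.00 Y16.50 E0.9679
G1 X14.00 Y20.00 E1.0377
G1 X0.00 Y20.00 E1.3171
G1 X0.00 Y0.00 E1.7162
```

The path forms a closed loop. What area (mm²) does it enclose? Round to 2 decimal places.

Apply the shoelace formula to the sequence of (X, Y) vertices; enclosed area = 383.50 mm².

383.50 mm²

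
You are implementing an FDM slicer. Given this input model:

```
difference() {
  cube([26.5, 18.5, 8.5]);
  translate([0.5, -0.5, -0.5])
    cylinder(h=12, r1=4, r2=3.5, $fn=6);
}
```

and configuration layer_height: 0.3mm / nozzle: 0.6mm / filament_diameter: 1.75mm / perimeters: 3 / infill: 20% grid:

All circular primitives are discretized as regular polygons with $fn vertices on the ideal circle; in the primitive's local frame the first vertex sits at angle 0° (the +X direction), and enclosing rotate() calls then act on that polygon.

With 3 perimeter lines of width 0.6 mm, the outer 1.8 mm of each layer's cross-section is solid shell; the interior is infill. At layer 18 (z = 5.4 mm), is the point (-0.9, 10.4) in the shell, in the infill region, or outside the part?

At z = 5.4 mm: the cube is present — its section is the full 26.5×18.5 rectangle; the cone at (0.5, -0.5): at t=0.492 of its height the radius interpolates to r₁+(r₂−r₁)t = 3.754, giving a regular 6-gon of that circumradius; Subtracting the remaining from the first: starting from the 26.5×18.5 cube, the cone at (0.5, -0.5) partially overlaps it — only the 8.72 mm² overlap (of its 36.62 mm²) is removed, clipping the outline — 1 connected region. Overall, the cross-section is a single solid region. The nearest boundary edge runs (0.00, 2.75)→(0.00, 18.50); distance from the point to it = 0.90 mm. The point is not inside any of the regions above, so it lies outside the cross-section (0.90 mm from the nearest boundary).

outside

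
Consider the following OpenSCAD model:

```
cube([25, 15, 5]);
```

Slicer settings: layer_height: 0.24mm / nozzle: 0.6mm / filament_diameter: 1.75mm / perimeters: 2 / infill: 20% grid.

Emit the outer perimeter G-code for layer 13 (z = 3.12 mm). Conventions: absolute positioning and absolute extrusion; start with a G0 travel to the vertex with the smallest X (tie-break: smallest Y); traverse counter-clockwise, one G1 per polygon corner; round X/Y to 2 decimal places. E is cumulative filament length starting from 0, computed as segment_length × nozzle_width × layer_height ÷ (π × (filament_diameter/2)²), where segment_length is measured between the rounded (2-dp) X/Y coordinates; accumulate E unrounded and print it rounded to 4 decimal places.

G0 X0.00 Y0.00 Z3.12
G1 X25.00 Y0.00 E1.4967
G1 X25.00 Y15.00 E2.3947
G1 X0.00 Y15.00 E3.8914
G1 X0.00 Y0.00 E4.7895

At z = 3.12 mm: the 25×15 cube contributes its full rectangle. The outline is a single polygon with 4 vertices. Extrusion per mm of travel: 0.6 × 0.24 / (π × 0.875²) = 0.059868. Accumulating E over each segment gives final E = 4.7895.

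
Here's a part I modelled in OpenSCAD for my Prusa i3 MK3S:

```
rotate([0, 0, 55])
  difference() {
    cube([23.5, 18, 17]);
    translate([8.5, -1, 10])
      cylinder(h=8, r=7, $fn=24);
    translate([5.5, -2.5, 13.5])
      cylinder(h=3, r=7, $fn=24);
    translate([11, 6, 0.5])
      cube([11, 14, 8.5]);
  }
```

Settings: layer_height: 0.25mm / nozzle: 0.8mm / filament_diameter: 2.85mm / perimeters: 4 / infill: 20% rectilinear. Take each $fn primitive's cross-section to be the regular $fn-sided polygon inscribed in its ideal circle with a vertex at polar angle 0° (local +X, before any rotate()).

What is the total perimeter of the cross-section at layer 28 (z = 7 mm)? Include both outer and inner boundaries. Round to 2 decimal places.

At z = 7 mm: the 23.5×18 cube contributes its full rectangle (perimeter 83.00 mm); the cylinder at (8.5, -1) is absent (z outside [10, 18]); the cylinder at (5.5, -2.5) does not reach this height (z outside [13.5, 16.5]); the 11×14 cube at (11, 6) contributes its full rectangle (perimeter 50.00 mm); Subtracting the remaining from the first: starting from the 23.5×18 cube, the 11×14 cube at (11, 6) partially overlaps it — only the 132.00 mm² overlap (of its 154.00 mm²) is removed, clipping the outline — boundary = 107.00 mm; (whole slice rotated 55° about Z — lengths, areas and connectivity unchanged). Overall, the cross-section is a single solid region. Total boundary length (outer) = 107.00 mm.

107.00 mm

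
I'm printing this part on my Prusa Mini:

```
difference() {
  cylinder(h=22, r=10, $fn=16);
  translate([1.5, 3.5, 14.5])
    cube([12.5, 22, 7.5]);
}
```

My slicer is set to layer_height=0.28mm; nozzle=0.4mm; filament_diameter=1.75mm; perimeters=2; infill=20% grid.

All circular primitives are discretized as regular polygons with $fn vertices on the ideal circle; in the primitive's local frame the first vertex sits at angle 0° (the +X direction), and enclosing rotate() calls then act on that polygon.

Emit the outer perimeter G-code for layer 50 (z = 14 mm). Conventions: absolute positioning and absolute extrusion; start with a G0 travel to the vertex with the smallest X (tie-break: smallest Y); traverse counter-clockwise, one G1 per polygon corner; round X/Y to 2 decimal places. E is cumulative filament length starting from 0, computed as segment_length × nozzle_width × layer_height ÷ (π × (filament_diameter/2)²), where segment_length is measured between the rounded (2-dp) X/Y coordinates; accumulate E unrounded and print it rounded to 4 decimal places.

G0 X-10.00 Y0.00 Z14.00
G1 X-9.24 Y-3.83 E0.1818
G1 X-7.07 Y-7.07 E0.3634
G1 X-3.83 Y-9.24 E0.5450
G1 X0.00 Y-10.00 E0.7268
G1 X3.83 Y-9.24 E0.9086
G1 X7.07 Y-7.07 E1.0902
G1 X9.24 Y-3.83 E1.2718
G1 X10.00 Y0.00 E1.4536
G1 X9.24 Y3.83 E1.6354
G1 X7.07 Y7.07 E1.8170
G1 X3.83 Y9.24 E1.9986
G1 X0.00 Y10.00 E2.1804
G1 X-3.83 Y9.24 E2.3622
G1 X-7.07 Y7.07 E2.5438
G1 X-9.24 Y3.83 E2.7254
G1 X-10.00 Y0.00 E2.9072

At z = 14 mm: the r=10 cylinder gives a regular 16-gon of circumradius 10 (constant along its height); the cube at (1.5, 3.5) is not intersected at this z (z outside [14.5, 22]); Subtracting the remaining from the first: none of the subtracted shapes is present at this height, so the r=10 cylinder is unchanged — 1 connected region. The outline is a single polygon with 16 vertices. Extrusion per mm of travel: 0.4 × 0.28 / (π × 0.875²) = 0.046564. Accumulating E over each segment gives final E = 2.9072.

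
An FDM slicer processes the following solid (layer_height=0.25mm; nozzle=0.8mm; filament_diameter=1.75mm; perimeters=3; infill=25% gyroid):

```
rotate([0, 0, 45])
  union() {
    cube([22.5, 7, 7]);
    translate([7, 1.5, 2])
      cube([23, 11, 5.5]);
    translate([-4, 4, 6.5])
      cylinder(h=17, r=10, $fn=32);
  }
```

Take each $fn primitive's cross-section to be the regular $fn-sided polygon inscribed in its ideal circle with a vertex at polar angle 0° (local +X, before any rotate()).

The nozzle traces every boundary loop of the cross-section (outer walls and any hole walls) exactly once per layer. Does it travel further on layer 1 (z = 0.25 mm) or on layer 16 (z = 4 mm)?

layer 16 (z = 4 mm)

Layer 1 (z = 0.25): the cube (footprint 22.5×7) is included at this height (perimeter 59.00 mm); the cube at (7, 1.5) is absent (z outside [2, 7.5]); the cylinder at (-4, 4) is not intersected at this z (z outside [6.5, 23.5]); Taking the union: only the 22.5×7 cube is present, so the union is just that shape — boundary = 59.00 mm; (rotated 45° about Z; rotation is an isometry so areas/perimeters/island counts are preserved). So its perimeter = 59.00 mm. Layer 16 (z = 4): the cube is present — its section is the full 22.5×7 rectangle (perimeter 59.00 mm); the cube at (7, 1.5) (footprint 23×11) is included at this height (perimeter 68.00 mm); the cylinder at (-4, 4) does not reach this height (z outside [6.5, 23.5]); Merging all regions: the regions partially overlap (shared area 85.25 mm²), so the edge portions inside another operand are dropped and the merged outline is re-measured after clipping — boundary = 85.00 mm; (rotated 45° about Z; rotation is an isometry so areas/perimeters/island counts are preserved). So its perimeter = 85.00 mm. Layer 16 is larger (85.00 vs 59.00 mm).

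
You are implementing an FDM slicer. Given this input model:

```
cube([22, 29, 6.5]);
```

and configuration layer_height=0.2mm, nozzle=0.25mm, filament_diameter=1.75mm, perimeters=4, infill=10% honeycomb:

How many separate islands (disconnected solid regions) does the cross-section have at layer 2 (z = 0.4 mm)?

At z = 0.4 mm: the cube is present — its section is the full 22×29 rectangle. Overall, the cross-section is a single solid region. Island count = 1.

1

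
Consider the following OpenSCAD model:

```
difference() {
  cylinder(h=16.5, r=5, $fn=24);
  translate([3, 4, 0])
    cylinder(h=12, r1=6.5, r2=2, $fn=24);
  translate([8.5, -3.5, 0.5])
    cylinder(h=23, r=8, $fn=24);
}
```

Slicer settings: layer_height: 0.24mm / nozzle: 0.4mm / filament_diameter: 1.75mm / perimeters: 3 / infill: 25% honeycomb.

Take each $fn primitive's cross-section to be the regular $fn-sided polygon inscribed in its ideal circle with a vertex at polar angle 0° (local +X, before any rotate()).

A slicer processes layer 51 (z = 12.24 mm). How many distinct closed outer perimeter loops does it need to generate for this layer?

1

At z = 12.24 mm: the r=5 cylinder contributes a regular 24-gon of circumradius 5; the cone at (3, 4) is not intersected at this z (z outside [0, 12]); the cylinder at (8.5, -3.5): section is a regular 24-gon, circumradius r=8; Taking the first minus the rest: starting from the r=5 cylinder, the r=8 cylinder at (8.5, -3.5) partially overlaps it — only the 22.40 mm² overlap (of its 198.77 mm²) is removed, clipping the outline — 1 connected region. The result has 1 disconnected region.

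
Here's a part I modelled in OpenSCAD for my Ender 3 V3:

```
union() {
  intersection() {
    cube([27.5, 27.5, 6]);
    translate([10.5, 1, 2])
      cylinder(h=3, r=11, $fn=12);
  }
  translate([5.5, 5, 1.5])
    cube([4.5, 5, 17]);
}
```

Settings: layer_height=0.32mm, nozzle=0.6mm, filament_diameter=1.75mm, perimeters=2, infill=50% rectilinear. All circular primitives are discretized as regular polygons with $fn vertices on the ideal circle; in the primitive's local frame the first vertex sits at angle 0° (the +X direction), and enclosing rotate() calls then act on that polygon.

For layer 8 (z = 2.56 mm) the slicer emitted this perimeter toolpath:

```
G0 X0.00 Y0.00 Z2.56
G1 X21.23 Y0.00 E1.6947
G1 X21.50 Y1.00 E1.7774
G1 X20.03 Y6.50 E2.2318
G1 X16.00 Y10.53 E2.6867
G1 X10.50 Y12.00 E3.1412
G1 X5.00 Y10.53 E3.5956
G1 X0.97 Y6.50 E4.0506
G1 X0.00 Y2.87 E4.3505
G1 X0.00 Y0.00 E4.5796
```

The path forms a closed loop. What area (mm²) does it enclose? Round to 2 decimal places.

202.47 mm²

Apply the shoelace formula to the sequence of (X, Y) vertices; enclosed area = 202.47 mm².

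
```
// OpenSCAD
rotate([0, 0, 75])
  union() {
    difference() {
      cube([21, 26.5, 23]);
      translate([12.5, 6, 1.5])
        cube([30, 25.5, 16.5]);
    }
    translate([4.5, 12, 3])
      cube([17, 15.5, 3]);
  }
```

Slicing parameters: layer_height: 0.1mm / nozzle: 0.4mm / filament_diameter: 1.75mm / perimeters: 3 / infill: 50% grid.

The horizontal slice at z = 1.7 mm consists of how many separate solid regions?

1

At z = 1.7 mm: the 21×26.5 cube contributes its full rectangle; the cube at (12.5, 6) is present — its section is the full 30×25.5 rectangle; After the difference (first − rest): starting from the 21×26.5 cube, the 30×25.5 cube at (12.5, 6) partially overlaps it — only the 174.25 mm² overlap (of its 765.00 mm²) is removed, clipping the outline — 1 connected region; the cube at (4.5, 12) does not reach this height (z outside [3, 6]); Taking the union: only the result so far is present, so the union is just that shape — 1 connected region; (rotated 75° about Z; rotation is an isometry so areas/perimeters/island counts are preserved). The result has 1 disconnected region.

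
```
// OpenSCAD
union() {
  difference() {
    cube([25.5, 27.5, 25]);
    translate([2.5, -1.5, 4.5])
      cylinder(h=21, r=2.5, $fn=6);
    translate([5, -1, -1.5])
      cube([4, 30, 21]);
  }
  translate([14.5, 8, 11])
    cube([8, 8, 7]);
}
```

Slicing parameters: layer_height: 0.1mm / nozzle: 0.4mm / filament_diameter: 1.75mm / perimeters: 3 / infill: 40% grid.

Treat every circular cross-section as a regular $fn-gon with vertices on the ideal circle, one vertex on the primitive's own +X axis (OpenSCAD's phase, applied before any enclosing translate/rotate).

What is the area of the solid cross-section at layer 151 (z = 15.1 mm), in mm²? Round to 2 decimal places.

At z = 15.1 mm: the cube is present — its section is the full 25.5×27.5 rectangle (area 701.25 mm²); the r=2.5 cylinder at (2.5, -1.5) contributes a regular 6-gon of circumradius 2.5 (area = (6/2)·2.500²·sin(360°/6) = 16.24 mm²); the cube at (5, -1) is present — its section is the full 4×30 rectangle (area 120.00 mm²); Taking the first minus the rest: starting from the 25.5×27.5 cube (701.25 mm²), the r=2.5 cylinder at (2.5, -1.5) partially overlaps it — only the 1.92 mm² overlap (of its 16.24 mm²) is removed, clipping the outline; the 4×30 cube at (5, -1) partially overlaps it — only the 110.00 mm² overlap (of its 120.00 mm²) is removed, clipping the outline — area = 589.33 mm²; the cube at (14.5, 8) (footprint 8×8) is included at this height (area 64.00 mm²); Combining (union): the 8×8 cube at (14.5, 8) lies entirely inside the result so far, so the union is just the result so far — area = 589.33 mm². Overall, the cross-section has 2 separate islands. Net area = 589.33 mm².

589.33 mm²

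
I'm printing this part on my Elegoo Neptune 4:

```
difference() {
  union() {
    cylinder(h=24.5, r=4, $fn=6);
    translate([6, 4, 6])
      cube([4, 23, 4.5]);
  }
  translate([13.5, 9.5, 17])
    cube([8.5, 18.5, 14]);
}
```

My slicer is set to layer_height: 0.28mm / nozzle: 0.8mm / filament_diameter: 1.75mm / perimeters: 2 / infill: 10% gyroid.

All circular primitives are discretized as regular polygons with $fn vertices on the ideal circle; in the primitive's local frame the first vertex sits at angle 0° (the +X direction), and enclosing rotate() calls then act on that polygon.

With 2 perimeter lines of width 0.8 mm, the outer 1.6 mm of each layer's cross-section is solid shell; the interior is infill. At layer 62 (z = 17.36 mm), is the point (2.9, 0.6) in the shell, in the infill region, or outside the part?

At z = 17.36 mm: the r=4 cylinder contributes a regular 6-gon of circumradius 4; the cube at (6, 4) is absent (z outside [6, 10.5]); Taking the union: only the r=4 cylinder is present, so the union is just that shape — 1 connected region; the 8.5×18.5 cube at (13.5, 9.5) contributes its full rectangle; Taking the first minus the rest: starting from the result so far, the 8.5×18.5 cube at (13.5, 9.5) misses the remaining region (no effect) — 1 connected region. Overall, the cross-section is a single solid region. The nearest boundary edge runs (2.00, 3.46)→(4.00, 0.00); distance from the point to it = 0.65 mm. The point is inside the cross-section, 0.65 mm from the nearest boundary — within the 1.6 mm shell band (2 × 0.8).

shell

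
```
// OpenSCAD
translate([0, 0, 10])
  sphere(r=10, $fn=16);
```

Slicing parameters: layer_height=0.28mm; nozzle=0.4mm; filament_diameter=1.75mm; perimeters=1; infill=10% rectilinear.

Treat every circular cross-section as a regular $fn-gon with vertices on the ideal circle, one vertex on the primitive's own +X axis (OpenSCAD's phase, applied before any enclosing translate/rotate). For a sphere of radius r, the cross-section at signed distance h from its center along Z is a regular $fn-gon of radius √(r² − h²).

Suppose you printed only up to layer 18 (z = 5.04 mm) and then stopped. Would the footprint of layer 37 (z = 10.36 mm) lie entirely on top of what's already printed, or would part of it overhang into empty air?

Compare the two slices. At z = 5.04: the sphere: section is a regular 16-gon, circumradius = √(r²−h²) = √(10²−4.96²) = 8.683 (area = (16/2)·8.683²·sin(360°/16) = 230.83 mm²). At z = 10.36: the r=10 sphere slices to a regular 16-gon of circumradius 9.994 (√(r²−h²) with h=0.36 from center) (area = (16/2)·9.994²·sin(360°/16) = 305.75 mm²). Checking containment: at z = 10.36 the cross-section extends beyond the z = 5.04 cross-section by about 74.92 mm².

part overhangs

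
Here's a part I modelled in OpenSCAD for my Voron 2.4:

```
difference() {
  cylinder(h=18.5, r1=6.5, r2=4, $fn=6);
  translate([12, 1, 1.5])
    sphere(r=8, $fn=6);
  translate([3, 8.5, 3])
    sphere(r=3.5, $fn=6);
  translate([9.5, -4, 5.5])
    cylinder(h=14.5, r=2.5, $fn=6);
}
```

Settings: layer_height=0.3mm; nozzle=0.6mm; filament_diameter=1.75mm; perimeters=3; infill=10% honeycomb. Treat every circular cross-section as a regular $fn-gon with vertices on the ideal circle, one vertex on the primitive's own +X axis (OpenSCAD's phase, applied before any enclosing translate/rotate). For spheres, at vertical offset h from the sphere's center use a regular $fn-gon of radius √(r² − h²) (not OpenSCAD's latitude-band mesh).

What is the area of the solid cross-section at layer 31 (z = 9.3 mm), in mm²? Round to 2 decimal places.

At z = 9.3 mm: the cone contributes a regular 6-gon of circumradius 5.243 (interpolated between r1=6.5 and r2=4 at t=0.503) (area = (6/2)·5.243²·sin(360°/6) = 71.43 mm²); the r=8 sphere at (12, 1) contributes a regular 6-gon of circumradius √(8²−7.8²) = 1.778 (area = (6/2)·1.778²·sin(360°/6) = 8.21 mm²); the sphere at (3, 8.5) is absent (|z−center|=6.300 > r=3.5); the r=2.5 cylinder at (9.5, -4) gives a regular 6-gon of circumradius 2.5 (constant along its height) (area = (6/2)·2.500²·sin(360°/6) = 16.24 mm²); After the difference (first − rest): starting from the cone (71.43 mm²), the r=8 sphere at (12, 1) misses the remaining region (no effect); the r=2.5 cylinder at (9.5, -4) misses the remaining region (no effect) — area = 71.43 mm². Overall, the cross-section is a single solid region. Net area = 71.43 mm².

71.43 mm²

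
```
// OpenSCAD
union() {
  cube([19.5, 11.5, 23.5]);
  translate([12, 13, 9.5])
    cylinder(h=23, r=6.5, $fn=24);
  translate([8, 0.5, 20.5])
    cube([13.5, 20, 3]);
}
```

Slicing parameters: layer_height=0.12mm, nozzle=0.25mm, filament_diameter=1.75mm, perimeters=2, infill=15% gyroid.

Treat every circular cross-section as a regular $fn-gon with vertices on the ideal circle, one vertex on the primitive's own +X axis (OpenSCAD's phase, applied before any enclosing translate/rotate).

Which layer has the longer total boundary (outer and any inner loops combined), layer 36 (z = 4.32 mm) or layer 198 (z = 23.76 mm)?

layer 36 (z = 4.32 mm)

Layer 36 (z = 4.32): the cube (footprint 19.5×11.5) is included at this height (perimeter 62.00 mm); the cylinder at (12, 13) is not intersected at this z (z outside [9.5, 32.5]); the cube at (8, 0.5) is not intersected at this z (z outside [20.5, 23.5]); Taking the union: only the 19.5×11.5 cube is present, so the union is just that shape — boundary = 62.00 mm. So its perimeter = 62.00 mm. Layer 198 (z = 23.76): the cube is not intersected at this z (z outside [0, 23.5]); the r=6.5 cylinder at (12, 13) gives a regular 24-gon of circumradius 6.5 (constant along its height) (perimeter = 2·24·6.500·sin(180°/24) = 40.72 mm); the cube at (8, 0.5) is absent (z outside [20.5, 23.5]); Merging all regions: only the r=6.5 cylinder at (12, 13) is present, so the union is just that shape — boundary = 40.72 mm. So its perimeter = 40.72 mm. Layer 36 is larger (62.00 vs 40.72 mm).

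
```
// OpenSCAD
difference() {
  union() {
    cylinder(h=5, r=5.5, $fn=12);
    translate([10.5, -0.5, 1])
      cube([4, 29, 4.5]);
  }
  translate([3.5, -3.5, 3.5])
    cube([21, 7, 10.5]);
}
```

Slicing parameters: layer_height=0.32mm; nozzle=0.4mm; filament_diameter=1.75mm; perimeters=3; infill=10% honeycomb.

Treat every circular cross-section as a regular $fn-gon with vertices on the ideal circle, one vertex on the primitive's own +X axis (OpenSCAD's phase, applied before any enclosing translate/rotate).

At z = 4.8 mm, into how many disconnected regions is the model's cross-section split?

2

At z = 4.8 mm: the r=5.5 cylinder contributes a regular 12-gon of circumradius 5.5; the cube at (10.5, -0.5) is present — its section is the full 4×29 rectangle; Taking the union: the 2 present regions are separate (no shared area or edge), so areas and boundary lengths simply add and each stays a separate island — 2 connected regions; the cube at (3.5, -3.5) is present — its section is the full 21×7 rectangle; After the difference (first − rest): starting from that combined region, the 21×7 cube at (3.5, -3.5) partially overlaps it — only the 26.31 mm² overlap (of its 147.00 mm²) is removed, clipping the outline — 2 connected regions. The result has 2 disconnected regions.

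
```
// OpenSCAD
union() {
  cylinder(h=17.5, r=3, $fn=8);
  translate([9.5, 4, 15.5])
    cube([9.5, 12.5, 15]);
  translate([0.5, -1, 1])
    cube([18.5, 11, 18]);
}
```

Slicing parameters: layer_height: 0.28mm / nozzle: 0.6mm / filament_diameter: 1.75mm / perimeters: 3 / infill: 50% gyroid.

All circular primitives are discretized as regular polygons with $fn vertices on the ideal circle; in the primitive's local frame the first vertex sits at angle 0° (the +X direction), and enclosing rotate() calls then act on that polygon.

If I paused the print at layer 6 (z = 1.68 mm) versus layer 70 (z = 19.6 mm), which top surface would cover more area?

layer 6 (z = 1.68 mm)

Layer 6 (z = 1.68): the r=3 cylinder gives a regular 8-gon of circumradius 3 (constant along its height) (area = (8/2)·3.000²·sin(360°/8) = 25.46 mm²); the cube at (9.5, 4) is not intersected at this z (z outside [15.5, 30.5]); the 18.5×11 cube at (0.5, -1) contributes its full rectangle (area 203.50 mm²); Taking the union: the regions partially overlap — summed areas 228.96 mm² minus the doubly-counted overlap 7.21 mm² gives 221.75 mm² — area = 221.75 mm². So its area = 221.75 mm². Layer 70 (z = 19.6): the cylinder does not reach this height (z outside [0, 17.5]); the 9.5×12.5 cube at (9.5, 4) contributes its full rectangle (area 118.75 mm²); the cube at (0.5, -1) does not reach this height (z outside [1, 19]); Combining (union): only the 9.5×12.5 cube at (9.5, 4) is present, so the union is just that shape — area = 118.75 mm². So its area = 118.75 mm². Layer 6 is larger (221.75 vs 118.75 mm²).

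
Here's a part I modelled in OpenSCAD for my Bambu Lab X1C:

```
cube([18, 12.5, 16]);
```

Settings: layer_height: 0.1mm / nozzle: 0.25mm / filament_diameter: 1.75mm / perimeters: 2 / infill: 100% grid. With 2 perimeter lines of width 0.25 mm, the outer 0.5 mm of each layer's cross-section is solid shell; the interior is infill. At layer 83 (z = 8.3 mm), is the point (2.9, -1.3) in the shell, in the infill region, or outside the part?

At z = 8.3 mm: the 18×12.5 cube contributes its full rectangle. Overall, the cross-section is a single solid region. The nearest boundary edge runs (0.00, 0.00)→(18.00, 0.00); distance from the point to it = 1.30 mm. The point is not inside any of the regions above, so it lies outside the cross-section (1.30 mm from the nearest boundary).

outside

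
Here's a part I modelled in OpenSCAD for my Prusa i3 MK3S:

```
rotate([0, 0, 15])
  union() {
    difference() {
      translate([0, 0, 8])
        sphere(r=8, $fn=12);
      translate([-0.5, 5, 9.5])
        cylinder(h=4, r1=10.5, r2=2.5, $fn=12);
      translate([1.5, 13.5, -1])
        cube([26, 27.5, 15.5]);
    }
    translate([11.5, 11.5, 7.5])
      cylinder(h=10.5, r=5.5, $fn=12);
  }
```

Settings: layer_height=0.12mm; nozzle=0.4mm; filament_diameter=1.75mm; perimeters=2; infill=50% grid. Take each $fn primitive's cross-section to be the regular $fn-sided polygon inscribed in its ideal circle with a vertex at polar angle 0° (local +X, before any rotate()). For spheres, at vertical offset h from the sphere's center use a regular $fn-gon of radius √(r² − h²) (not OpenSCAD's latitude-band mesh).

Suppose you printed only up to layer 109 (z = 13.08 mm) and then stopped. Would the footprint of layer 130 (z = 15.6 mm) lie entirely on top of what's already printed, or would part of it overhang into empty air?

Compare the two slices. At z = 13.08: the sphere: section is a regular 12-gon, circumradius = √(r²−h²) = √(8²−5.08²) = 6.180 (area = (12/2)·6.180²·sin(360°/12) = 114.58 mm²); the cone at (-0.5, 5) (r1=10.5→r2=2.5) has section circumradius 3.340 here — a regular 12-gon (area = (12/2)·3.340²·sin(360°/12) = 33.47 mm²); the cube at (1.5, 13.5) (footprint 26×27.5) is included at this height (area 715.00 mm²); After the difference (first − rest): starting from the r=8 sphere (114.58 mm²), the cone at (-0.5, 5) partially overlaps it — only the 21.35 mm² overlap (of its 33.47 mm²) is removed, clipping the outline; the 26×27.5 cube at (1.5, 13.5) misses the remaining region (no effect) — area = 93.23 mm²; the r=5.5 cylinder at (11.5, 11.5) gives a regular 12-gon of circumradius 5.5 (constant along its height) (area = (12/2)·5.500²·sin(360°/12) = 90.75 mm²); Taking the union: the 2 present regions are separate (no shared area or edge), so areas and boundary lengths simply add and each stays a separate island — area = 183.98 mm²; (rotated 15° about Z; rotation is an isometry so areas/perimeters/island counts are preserved). At z = 15.6: the sphere: section is a regular 12-gon, circumradius = √(r²−h²) = √(8²−7.6²) = 2.498 (area = (12/2)·2.498²·sin(360°/12) = 18.72 mm²); the cone at (-0.5, 5) is not intersected at this z (z outside [9.5, 13.5]); the cube at (1.5, 13.5) does not reach this height (z outside [-1, 14.5]); After the difference (first − rest): none of the subtracted shapes is present at this height, so the r=8 sphere is unchanged — area = 18.72 mm²; the cylinder at (11.5, 11.5): section is a regular 12-gon, circumradius r=5.5 (area = (12/2)·5.500²·sin(360°/12) = 90.75 mm²); Combining (union): the 2 present regions are separate (no shared area or edge), so areas and boundary lengths simply add and each stays a separate island — area = 109.47 mm²; (rotated 15° about Z; rotation is an isometry so areas/perimeters/island counts are preserved). Checking containment: at z = 15.6 the cross-section extends beyond the z = 13.08 cross-section by about 1.22 mm².

part overhangs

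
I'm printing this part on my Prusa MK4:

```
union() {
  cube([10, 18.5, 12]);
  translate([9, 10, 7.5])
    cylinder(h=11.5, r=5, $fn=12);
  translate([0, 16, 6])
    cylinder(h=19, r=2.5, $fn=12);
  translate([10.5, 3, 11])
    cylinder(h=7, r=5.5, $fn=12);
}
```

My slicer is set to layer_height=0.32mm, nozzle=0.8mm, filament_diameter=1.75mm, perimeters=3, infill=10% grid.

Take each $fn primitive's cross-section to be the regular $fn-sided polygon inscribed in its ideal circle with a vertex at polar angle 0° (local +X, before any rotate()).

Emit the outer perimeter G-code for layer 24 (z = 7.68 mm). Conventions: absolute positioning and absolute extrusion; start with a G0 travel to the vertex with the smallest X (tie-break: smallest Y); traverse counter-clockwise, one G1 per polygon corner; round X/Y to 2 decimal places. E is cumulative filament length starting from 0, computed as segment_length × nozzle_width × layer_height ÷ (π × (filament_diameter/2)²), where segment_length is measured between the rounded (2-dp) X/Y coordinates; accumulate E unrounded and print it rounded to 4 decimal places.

At z = 7.68 mm: the cube (footprint 10×18.5) is included at this height; the r=5 cylinder at (9, 10) gives a regular 12-gon of circumradius 5 (constant along its height); the cylinder at (0, 16): section is a regular 12-gon, circumradius r=2.5; the cylinder at (10.5, 3) is not intersected at this z (z outside [11, 18]); Combining (union): the regions partially overlap (shared area 56.61 mm²), so overlapping operands fuse into one piece — 1 connected region. The outline is a single polygon with 17 vertices. Extrusion per mm of travel: 0.8 × 0.32 / (π × 0.875²) = 0.106432. Accumulating E over each segment gives final E = 6.7873.

G0 X-2.50 Y16.00 Z7.68
G1 X-2.17 Y14.75 E0.1376
G1 X-1.25 Y13.83 E0.2761
G1 X0.00 Y13.50 E0.4137
G1 X0.00 Y0.00 E1.8505
G1 X10.00 Y0.00 E2.9148
G1 X10.00 Y5.27 E3.4757
G1 X11.50 Y5.67 E3.6410
G1 X13.33 Y7.50 E3.9164
G1 X14.00 Y10.00 E4.1919
G1 X13.33 Y12.50 E4.4674
G1 X11.50 Y14.33 E4.7428
G1 X10.00 Y14.73 E4.9080
G1 X10.00 Y18.50 E5.3093
G1 X0.00 Y18.50 E6.3736
G1 X-1.25 Y18.17 E6.5112
G1 X-2.17 Y17.25 E6.6497
G1 X-2.50 Y16.00 E6.7873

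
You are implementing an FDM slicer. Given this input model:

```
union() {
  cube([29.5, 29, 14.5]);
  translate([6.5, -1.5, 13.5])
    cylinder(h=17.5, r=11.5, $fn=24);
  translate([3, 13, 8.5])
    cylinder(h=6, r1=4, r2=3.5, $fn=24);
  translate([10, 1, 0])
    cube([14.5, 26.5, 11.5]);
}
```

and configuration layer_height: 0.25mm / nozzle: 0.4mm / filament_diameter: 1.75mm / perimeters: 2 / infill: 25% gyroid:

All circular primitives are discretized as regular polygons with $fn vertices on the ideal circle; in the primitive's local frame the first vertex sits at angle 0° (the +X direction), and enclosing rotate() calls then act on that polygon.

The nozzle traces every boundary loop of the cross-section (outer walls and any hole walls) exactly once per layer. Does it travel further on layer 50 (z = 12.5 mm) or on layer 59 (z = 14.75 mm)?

layer 50 (z = 12.5 mm)

Layer 50 (z = 12.5): the cube is present — its section is the full 29.5×29 rectangle (perimeter 117.00 mm); the cylinder at (6.5, -1.5) does not reach this height (z outside [13.5, 31]); the cone at (3, 13): at t=0.667 of its height the radius interpolates to r₁+(r₂−r₁)t = 3.667, giving a regular 24-gon of that circumradius (perimeter = 2·24·3.667·sin(180°/24) = 22.97 mm); the cube at (10, 1) is not intersected at this z (z outside [0, 11.5]); Taking the union: the regions partially overlap (shared area 39.94 mm²), so the edge portions inside another operand are dropped and the merged outline is re-measured after clipping — boundary = 117.28 mm. So its perimeter = 117.28 mm. Layer 59 (z = 14.75): the cube is not intersected at this z (z outside [0, 14.5]); the r=11.5 cylinder at (6.5, -1.5) contributes a regular 24-gon of circumradius 11.5 (perimeter = 2·24·11.500·sin(180°/24) = 72.05 mm); the cone at (3, 13) does not reach this height (z outside [8.5, 14.5]); the cube at (10, 1) is not intersected at this z (z outside [0, 11.5]); Merging all regions: only the r=11.5 cylinder at (6.5, -1.5) is present, so the union is just that shape — boundary = 72.05 mm. So its perimeter = 72.05 mm. Layer 50 is larger (117.28 vs 72.05 mm).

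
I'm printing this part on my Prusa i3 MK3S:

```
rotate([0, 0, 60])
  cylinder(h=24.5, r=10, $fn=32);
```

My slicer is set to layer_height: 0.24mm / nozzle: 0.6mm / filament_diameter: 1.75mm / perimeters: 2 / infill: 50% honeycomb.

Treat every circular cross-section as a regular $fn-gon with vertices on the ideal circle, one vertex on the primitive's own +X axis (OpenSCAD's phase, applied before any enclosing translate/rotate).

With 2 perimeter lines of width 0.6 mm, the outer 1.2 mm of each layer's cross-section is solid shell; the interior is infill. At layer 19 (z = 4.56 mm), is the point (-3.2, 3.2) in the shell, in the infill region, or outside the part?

infill

At z = 4.56 mm: the r=10 cylinder gives a regular 32-gon of circumradius 10 (constant along its height); (rotated 60° about Z; rotation is an isometry so areas/perimeters/island counts are preserved). Overall, the cross-section is a single solid region. Undo the 60° rotation: the query point maps to (1.171, 4.371) in the un-rotated model frame. The nearest boundary edge runs (3.83, 9.24)→(1.95, 9.81); distance from the point to it = 5.43 mm. The point is inside the cross-section and 5.43 mm from the nearest boundary — more than the 1.2 mm shell width (2 × 0.6), so it's in the infill interior.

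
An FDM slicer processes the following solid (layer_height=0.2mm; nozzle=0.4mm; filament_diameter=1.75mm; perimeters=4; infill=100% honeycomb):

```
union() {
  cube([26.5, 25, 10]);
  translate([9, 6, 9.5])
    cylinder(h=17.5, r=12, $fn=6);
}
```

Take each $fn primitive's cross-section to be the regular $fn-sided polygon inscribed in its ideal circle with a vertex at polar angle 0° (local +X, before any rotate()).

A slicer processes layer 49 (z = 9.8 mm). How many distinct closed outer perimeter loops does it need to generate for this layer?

At z = 9.8 mm: the cube (footprint 26.5×25) is included at this height; the r=12 cylinder at (9, 6) contributes a regular 6-gon of circumradius 12; Taking the union: the regions partially overlap (shared area 294.69 mm²), so overlapping operands fuse into one piece — 1 connected region. The result has 1 disconnected region.

1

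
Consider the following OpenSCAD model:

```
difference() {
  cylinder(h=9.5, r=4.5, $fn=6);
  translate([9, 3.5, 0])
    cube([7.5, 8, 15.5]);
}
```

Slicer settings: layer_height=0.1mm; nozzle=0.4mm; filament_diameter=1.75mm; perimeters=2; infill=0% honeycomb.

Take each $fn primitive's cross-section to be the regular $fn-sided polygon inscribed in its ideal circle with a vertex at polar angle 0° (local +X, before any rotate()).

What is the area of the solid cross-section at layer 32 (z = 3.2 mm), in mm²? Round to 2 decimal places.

52.61 mm²

At z = 3.2 mm: the r=4.5 cylinder contributes a regular 6-gon of circumradius 4.5 (area = (6/2)·4.500²·sin(360°/6) = 52.61 mm²); the 7.5×8 cube at (9, 3.5) contributes its full rectangle (area 60.00 mm²); Taking the first minus the rest: starting from the r=4.5 cylinder (52.61 mm²), the 7.5×8 cube at (9, 3.5) misses the remaining region (no effect) — area = 52.61 mm². Overall, the cross-section is a single solid region. Net area = 52.61 mm².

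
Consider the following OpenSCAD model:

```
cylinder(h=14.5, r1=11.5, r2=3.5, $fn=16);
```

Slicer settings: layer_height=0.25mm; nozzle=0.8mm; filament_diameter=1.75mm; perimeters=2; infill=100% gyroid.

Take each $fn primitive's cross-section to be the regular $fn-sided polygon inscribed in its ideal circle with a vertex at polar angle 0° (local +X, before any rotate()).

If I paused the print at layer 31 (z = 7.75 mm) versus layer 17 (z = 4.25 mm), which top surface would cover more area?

layer 17 (z = 4.25 mm)

Layer 31 (z = 7.75): the cone: at t=0.534 of its height the radius interpolates to r₁+(r₂−r₁)t = 7.224, giving a regular 16-gon of that circumradius (area = (16/2)·7.224²·sin(360°/16) = 159.77 mm²). So its area = 159.77 mm². Layer 17 (z = 4.25): the cone: at t=0.293 of its height the radius interpolates to r₁+(r₂−r₁)t = 9.155, giving a regular 16-gon of that circumradius (area = (16/2)·9.155²·sin(360°/16) = 256.60 mm²). So its area = 256.60 mm². Layer 17 is larger (256.60 vs 159.77 mm²).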